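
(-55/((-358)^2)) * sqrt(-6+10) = -55/64082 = -0.00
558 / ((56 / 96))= 6696 / 7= 956.57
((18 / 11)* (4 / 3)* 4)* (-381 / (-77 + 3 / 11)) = 43.34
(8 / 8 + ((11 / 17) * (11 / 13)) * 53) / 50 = 3317 / 5525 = 0.60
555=555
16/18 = 8/9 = 0.89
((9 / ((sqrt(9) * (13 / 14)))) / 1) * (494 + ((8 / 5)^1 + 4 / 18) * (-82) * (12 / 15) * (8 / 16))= 1367828 / 975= 1402.90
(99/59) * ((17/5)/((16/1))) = 1683/4720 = 0.36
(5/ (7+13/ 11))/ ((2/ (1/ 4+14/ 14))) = 55/ 144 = 0.38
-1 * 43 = -43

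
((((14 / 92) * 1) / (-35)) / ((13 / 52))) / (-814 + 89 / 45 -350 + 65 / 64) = 1152 / 76905077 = 0.00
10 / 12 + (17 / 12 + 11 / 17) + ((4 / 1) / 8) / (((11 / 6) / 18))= 5839 / 748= 7.81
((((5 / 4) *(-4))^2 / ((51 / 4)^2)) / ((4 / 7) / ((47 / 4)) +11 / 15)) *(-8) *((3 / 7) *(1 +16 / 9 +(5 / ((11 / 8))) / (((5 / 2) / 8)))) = -1073104000 / 110409849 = -9.72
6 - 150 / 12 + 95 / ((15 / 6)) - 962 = -1861 / 2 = -930.50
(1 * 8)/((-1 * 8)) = -1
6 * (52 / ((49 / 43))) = 13416 / 49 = 273.80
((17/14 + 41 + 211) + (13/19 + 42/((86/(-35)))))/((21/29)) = 78548849/240198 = 327.02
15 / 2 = 7.50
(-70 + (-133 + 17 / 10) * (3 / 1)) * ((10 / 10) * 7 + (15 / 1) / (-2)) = 4639 / 20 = 231.95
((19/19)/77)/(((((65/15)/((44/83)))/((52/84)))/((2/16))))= 1/8134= 0.00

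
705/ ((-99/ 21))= -1645/ 11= -149.55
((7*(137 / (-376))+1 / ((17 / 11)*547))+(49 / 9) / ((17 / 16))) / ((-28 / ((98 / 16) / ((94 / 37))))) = -20985320377 / 94655190528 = -0.22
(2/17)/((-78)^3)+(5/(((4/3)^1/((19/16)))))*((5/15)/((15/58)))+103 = 3508975891/32269536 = 108.74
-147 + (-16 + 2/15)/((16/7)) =-153.94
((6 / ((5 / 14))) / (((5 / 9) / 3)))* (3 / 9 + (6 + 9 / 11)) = 648.79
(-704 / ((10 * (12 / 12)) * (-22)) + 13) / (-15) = -27 / 25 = -1.08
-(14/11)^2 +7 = 651/121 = 5.38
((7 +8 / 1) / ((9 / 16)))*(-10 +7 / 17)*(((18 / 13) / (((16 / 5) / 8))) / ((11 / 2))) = -160.92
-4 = -4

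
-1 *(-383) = 383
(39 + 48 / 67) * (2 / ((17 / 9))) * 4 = 191592 / 1139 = 168.21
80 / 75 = 16 / 15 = 1.07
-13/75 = -0.17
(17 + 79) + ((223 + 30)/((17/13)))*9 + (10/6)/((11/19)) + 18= 1042402/561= 1858.11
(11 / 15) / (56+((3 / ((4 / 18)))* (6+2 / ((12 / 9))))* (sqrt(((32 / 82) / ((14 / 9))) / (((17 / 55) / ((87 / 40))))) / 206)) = 0.01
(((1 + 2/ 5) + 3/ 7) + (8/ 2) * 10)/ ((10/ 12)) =8784/ 175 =50.19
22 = 22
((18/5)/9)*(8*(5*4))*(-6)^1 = -384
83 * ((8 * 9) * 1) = 5976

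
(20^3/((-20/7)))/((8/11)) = -3850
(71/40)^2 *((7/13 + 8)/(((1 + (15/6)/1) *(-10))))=-559551/728000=-0.77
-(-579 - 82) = 661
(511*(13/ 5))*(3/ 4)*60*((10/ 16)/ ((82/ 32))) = 597870/ 41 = 14582.20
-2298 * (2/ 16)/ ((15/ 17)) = -6511/ 20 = -325.55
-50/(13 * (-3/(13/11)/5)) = 250/33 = 7.58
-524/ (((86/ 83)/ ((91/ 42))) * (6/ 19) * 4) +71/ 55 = -147489889/ 170280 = -866.16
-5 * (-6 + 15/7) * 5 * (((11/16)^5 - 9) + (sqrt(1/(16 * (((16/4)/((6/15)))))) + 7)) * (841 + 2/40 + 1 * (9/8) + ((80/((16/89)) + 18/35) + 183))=-107631833277555/411041792 + 11118411 * sqrt(10)/3136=-250639.74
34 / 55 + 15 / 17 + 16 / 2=8883 / 935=9.50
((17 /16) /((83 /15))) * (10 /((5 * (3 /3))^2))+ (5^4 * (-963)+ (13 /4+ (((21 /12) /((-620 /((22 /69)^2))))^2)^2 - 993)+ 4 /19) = -72179000070424828524989098075655863 /119726745463115895318959520000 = -602864.46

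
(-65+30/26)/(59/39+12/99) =-27390/701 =-39.07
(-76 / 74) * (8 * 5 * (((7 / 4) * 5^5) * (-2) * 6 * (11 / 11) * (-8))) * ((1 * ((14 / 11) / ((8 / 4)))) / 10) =-558600000 / 407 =-1372481.57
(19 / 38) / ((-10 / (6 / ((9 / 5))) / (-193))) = 193 / 6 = 32.17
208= 208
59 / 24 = 2.46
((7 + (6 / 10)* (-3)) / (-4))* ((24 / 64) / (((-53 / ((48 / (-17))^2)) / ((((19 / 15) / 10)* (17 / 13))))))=1368 / 112625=0.01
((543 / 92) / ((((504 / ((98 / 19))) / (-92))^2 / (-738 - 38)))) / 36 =-19786739 / 175446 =-112.78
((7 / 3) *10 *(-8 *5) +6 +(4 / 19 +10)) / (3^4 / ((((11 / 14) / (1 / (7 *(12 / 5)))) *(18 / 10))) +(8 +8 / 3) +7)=-1150072 / 26429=-43.52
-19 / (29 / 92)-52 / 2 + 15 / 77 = -192219 / 2233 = -86.08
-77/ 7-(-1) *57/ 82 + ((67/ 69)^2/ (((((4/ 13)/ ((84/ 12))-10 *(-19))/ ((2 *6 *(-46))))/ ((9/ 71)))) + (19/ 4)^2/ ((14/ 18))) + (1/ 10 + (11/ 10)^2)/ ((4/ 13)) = 18329413262943/ 810519627400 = 22.61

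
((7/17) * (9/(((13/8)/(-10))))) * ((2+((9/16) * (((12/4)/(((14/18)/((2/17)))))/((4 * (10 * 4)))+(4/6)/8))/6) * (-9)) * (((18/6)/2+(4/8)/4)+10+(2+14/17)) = 7489827405/1257728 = 5955.05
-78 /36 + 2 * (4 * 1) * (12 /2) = 275 /6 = 45.83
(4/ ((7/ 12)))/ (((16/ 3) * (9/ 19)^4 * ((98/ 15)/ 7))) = 651605/ 23814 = 27.36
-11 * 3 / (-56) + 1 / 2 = 61 / 56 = 1.09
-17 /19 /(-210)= 17 /3990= 0.00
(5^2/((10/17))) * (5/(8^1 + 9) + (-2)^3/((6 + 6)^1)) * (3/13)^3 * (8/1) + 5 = 7565/2197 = 3.44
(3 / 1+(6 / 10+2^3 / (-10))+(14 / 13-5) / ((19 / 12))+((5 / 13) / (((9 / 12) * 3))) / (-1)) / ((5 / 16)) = 26912 / 55575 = 0.48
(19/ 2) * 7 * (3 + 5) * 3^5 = 129276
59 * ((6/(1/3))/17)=1062/17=62.47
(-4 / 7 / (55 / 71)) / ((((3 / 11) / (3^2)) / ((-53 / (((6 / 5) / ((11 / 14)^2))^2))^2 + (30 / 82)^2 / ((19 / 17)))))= -170783987221838663065 / 35634231354645504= -4792.69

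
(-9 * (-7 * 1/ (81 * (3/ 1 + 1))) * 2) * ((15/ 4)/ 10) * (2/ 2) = 7/ 48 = 0.15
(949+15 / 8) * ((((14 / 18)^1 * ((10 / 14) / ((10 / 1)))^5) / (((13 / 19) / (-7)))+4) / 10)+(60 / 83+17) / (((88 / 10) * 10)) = 35694593388379 / 93797383680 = 380.55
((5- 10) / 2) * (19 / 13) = -95 / 26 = -3.65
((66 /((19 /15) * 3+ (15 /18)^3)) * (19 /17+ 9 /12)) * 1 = 2263140 /80393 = 28.15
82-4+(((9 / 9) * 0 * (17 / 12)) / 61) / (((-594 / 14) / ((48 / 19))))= 78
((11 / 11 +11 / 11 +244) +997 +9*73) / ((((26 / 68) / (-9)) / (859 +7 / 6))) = -38469300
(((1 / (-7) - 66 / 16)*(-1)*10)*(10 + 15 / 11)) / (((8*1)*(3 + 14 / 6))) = 448125 / 39424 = 11.37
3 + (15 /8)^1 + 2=55 /8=6.88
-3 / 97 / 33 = -1 / 1067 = -0.00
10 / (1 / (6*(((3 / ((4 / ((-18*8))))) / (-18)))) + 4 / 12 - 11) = -360 / 383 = -0.94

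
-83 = -83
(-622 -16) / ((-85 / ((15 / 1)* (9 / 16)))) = 8613 / 136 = 63.33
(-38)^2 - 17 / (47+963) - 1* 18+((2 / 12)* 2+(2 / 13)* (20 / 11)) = 618129877 / 433290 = 1426.60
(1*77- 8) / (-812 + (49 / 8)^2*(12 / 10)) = -11040 / 122717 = -0.09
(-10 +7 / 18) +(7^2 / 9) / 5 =-767 / 90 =-8.52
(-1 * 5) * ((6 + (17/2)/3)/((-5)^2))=-53/30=-1.77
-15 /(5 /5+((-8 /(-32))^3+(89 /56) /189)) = -14.65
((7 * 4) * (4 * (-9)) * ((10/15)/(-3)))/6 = 112/3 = 37.33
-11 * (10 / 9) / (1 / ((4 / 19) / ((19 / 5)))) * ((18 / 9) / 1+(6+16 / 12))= -6.32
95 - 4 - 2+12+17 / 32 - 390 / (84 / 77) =-8191 / 32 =-255.97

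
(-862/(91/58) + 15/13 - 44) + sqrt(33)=-53895/91 + sqrt(33)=-586.51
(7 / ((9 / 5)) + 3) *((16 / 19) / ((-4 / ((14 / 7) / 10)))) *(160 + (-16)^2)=-103168 / 855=-120.66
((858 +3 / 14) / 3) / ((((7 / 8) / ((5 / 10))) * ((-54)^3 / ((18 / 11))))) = -0.00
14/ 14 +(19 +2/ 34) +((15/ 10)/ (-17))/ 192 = 43647/ 2176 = 20.06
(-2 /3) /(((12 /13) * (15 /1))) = -13 /270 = -0.05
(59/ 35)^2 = 3481/ 1225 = 2.84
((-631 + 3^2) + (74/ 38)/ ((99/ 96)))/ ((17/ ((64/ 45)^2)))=-318513152/ 4316895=-73.78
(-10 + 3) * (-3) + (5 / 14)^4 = 807361 / 38416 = 21.02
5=5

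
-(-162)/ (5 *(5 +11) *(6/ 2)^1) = 27/ 40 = 0.68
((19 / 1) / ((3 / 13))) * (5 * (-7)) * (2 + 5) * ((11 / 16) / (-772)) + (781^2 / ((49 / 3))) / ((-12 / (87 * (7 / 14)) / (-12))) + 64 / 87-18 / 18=28513635403471 / 17552192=1624505.67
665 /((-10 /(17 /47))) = -2261 /94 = -24.05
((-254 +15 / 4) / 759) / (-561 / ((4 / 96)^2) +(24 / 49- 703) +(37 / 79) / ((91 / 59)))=4579393 / 4497836778768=0.00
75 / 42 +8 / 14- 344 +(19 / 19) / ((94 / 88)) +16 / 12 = -669923 / 1974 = -339.37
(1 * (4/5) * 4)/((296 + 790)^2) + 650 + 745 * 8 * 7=42370.00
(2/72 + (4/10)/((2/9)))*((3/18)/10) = 329/10800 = 0.03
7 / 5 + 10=57 / 5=11.40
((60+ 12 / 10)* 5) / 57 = 102 / 19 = 5.37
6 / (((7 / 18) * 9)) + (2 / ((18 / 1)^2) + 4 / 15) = 11267 / 5670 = 1.99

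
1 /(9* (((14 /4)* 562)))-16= -283247 /17703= -16.00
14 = 14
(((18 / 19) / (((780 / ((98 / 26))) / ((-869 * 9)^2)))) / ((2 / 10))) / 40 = 8991702027 / 256880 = 35003.51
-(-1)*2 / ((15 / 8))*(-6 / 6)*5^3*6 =-800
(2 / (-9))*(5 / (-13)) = 10 / 117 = 0.09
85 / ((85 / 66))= 66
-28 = -28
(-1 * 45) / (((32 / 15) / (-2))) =675 / 16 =42.19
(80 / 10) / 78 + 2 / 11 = 122 / 429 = 0.28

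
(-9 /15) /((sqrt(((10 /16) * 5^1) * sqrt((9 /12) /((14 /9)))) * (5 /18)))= -72 * 42^(1 /4) /125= -1.47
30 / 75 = 0.40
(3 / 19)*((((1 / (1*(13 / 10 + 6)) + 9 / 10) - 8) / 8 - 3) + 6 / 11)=-640779 / 1220560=-0.52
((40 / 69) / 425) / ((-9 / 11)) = -88 / 52785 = -0.00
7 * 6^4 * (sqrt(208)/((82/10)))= 181440 * sqrt(13)/41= 15955.88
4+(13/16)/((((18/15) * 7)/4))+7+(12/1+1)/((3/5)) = 1851/56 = 33.05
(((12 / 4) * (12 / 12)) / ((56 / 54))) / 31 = 81 / 868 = 0.09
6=6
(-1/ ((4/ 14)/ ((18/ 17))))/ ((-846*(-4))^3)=-7/ 73197706752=-0.00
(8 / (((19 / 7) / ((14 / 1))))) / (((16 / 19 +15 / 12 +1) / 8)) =25088 / 235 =106.76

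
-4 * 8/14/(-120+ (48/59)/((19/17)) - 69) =0.01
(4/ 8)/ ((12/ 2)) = 1/ 12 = 0.08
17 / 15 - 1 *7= -88 / 15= -5.87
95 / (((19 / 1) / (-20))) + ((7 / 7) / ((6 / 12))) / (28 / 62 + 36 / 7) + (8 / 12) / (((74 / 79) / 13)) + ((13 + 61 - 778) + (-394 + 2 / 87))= -2321990012 / 1953933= -1188.37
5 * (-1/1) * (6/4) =-15/2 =-7.50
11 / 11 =1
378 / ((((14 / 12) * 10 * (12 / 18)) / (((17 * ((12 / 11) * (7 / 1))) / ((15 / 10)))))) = 231336 / 55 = 4206.11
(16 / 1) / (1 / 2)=32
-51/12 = -17/4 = -4.25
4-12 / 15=16 / 5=3.20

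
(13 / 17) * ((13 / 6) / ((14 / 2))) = 169 / 714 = 0.24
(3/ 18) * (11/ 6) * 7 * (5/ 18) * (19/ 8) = 7315/ 5184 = 1.41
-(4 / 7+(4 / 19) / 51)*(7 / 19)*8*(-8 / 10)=124928 / 92055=1.36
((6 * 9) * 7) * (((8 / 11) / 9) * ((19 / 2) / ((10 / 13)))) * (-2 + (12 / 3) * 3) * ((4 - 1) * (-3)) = -373464 / 11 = -33951.27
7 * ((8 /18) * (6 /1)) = 56 /3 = 18.67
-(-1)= 1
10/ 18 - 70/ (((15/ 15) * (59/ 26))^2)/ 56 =9800/ 31329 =0.31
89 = 89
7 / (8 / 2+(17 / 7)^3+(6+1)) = 2401 / 8686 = 0.28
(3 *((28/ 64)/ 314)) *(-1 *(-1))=21/ 5024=0.00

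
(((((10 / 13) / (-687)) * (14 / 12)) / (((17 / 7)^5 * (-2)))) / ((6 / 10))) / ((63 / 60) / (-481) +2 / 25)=5441266250 / 32859706535433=0.00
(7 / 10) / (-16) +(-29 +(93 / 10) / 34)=-15651 / 544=-28.77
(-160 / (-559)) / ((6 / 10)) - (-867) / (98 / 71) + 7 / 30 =86123197 / 136955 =628.84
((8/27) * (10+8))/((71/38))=2.85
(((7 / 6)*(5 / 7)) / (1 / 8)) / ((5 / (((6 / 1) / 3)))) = 8 / 3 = 2.67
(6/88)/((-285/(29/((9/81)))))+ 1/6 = 1307/12540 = 0.10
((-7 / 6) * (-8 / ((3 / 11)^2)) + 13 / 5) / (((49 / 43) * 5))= 743513 / 33075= 22.48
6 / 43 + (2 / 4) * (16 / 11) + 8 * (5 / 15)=5014 / 1419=3.53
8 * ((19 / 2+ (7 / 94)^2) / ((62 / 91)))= 111.61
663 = 663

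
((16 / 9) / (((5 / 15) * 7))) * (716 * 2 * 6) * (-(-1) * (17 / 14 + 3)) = 1351808 / 49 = 27587.92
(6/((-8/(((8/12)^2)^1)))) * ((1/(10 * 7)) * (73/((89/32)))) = -1168/9345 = -0.12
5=5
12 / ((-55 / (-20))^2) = 192 / 121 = 1.59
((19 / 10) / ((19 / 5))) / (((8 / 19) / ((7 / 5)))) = 133 / 80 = 1.66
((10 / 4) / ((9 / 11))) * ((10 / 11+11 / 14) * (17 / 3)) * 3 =2465 / 28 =88.04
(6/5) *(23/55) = 138/275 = 0.50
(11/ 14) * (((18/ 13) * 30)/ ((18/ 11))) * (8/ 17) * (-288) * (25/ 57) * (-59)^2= -121305888000/ 29393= -4127033.24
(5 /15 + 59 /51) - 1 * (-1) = 127 /51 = 2.49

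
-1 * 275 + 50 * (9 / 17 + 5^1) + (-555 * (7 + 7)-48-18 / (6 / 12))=-133493 / 17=-7852.53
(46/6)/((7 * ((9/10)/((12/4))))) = 230/63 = 3.65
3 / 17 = 0.18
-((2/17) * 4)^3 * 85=-2560/289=-8.86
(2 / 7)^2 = 4 / 49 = 0.08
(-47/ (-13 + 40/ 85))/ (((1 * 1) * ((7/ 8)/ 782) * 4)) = 1249636/ 1491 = 838.12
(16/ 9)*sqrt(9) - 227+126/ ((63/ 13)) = -587/ 3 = -195.67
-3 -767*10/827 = -10151/827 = -12.27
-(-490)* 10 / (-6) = -2450 / 3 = -816.67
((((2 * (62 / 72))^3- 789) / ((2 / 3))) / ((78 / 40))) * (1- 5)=22858285 / 9477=2411.97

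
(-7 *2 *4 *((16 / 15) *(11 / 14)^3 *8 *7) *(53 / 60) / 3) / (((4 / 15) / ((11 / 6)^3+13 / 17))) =-358852241 / 28917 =-12409.73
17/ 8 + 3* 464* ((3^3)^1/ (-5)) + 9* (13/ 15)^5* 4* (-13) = -5226863513/ 675000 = -7743.50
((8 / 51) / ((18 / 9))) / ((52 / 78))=2 / 17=0.12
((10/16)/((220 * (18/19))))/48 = 19/304128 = 0.00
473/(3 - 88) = -473/85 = -5.56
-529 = -529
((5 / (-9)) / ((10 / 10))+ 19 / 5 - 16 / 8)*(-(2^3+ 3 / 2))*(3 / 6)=-266 / 45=-5.91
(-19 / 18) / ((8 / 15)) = -95 / 48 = -1.98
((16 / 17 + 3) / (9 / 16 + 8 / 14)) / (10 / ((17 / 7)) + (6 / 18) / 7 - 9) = -78792 / 109601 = -0.72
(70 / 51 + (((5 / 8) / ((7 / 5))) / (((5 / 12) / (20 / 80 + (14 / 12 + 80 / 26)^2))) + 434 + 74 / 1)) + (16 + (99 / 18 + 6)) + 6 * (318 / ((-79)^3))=22069177865491 / 39662029316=556.43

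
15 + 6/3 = 17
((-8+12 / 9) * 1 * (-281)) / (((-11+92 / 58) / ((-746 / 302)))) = 60791540 / 123669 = 491.57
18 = 18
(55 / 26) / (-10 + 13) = 0.71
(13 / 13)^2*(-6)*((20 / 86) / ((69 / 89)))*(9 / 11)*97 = -1553940 / 10879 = -142.84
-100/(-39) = 100/39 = 2.56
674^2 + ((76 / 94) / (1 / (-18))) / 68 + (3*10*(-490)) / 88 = 7982323441 / 17578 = 454108.74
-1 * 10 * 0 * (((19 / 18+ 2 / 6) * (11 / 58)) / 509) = 0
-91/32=-2.84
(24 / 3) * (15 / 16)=7.50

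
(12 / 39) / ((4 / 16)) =16 / 13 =1.23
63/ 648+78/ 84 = 1.03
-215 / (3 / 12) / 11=-860 / 11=-78.18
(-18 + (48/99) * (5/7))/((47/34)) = -138652/10857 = -12.77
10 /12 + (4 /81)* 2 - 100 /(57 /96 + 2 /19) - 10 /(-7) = -2712379 /19278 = -140.70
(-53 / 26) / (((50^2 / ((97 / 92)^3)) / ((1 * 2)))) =-0.00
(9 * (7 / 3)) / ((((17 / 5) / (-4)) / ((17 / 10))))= -42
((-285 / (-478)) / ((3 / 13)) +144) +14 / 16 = 281941 / 1912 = 147.46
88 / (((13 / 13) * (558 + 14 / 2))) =88 / 565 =0.16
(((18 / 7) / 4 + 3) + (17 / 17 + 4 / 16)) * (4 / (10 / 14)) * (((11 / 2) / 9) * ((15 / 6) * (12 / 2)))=1507 / 6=251.17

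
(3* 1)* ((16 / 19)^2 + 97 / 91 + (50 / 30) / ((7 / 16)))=550379 / 32851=16.75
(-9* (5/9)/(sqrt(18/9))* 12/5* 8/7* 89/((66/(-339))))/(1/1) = 241368* sqrt(2)/77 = 4433.06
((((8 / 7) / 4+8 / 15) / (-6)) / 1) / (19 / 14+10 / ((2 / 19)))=-86 / 60705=-0.00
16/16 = 1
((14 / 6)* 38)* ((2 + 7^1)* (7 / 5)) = 5586 / 5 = 1117.20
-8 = -8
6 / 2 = 3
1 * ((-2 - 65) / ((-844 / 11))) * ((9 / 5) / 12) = 2211 / 16880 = 0.13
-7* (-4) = 28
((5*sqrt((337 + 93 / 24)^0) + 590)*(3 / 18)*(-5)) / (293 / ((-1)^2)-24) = -2975 / 1614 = -1.84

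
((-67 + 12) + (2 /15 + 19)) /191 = -538 /2865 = -0.19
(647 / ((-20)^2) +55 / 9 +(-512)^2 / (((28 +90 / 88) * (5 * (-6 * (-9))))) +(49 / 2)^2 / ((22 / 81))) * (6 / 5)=341523116833 / 126423000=2701.43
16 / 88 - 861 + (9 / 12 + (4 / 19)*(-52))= -871.02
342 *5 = 1710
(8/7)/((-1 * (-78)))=4/273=0.01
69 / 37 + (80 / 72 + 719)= 240418 / 333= 721.98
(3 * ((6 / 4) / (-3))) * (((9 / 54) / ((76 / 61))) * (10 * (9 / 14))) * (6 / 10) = -1647 / 2128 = -0.77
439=439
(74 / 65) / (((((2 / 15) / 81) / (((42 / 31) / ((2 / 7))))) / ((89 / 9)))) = 13069917 / 403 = 32431.56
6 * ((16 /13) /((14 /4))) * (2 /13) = 384 /1183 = 0.32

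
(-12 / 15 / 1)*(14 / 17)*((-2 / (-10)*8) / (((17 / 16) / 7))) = -50176 / 7225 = -6.94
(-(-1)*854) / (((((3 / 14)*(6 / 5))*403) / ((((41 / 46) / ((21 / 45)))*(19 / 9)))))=8315825 / 250263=33.23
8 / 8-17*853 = -14500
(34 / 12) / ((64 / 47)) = 799 / 384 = 2.08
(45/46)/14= 45/644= 0.07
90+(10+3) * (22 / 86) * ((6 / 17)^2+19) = 1908791 / 12427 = 153.60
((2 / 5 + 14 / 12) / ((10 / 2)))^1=47 / 150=0.31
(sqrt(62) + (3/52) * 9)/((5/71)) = 1917/260 + 71 * sqrt(62)/5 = 119.18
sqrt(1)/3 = 1/3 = 0.33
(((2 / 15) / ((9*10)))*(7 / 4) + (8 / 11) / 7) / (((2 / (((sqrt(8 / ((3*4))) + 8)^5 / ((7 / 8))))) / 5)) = 4165762796*sqrt(6) / 1964655 + 7212709088 / 654885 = 16207.49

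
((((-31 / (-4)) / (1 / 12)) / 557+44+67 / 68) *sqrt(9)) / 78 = 1.74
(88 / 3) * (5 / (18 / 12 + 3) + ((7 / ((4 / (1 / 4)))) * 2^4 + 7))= 11968 / 27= 443.26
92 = 92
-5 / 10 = -1 / 2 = -0.50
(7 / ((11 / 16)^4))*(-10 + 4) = -2752512 / 14641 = -188.00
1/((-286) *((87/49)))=-49/24882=-0.00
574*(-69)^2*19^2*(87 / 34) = 42914744649 / 17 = 2524396744.06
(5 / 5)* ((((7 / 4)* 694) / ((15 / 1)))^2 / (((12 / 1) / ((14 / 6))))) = 41300287 / 32400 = 1274.70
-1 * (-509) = 509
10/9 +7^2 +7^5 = 151714/9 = 16857.11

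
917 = 917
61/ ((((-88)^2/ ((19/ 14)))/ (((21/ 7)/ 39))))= 1159/ 1409408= 0.00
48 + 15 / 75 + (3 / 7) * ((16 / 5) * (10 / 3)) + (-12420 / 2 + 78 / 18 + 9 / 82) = -52975483 / 8610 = -6152.79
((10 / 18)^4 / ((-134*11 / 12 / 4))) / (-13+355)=-2500 / 275621049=-0.00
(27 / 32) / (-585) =-3 / 2080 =-0.00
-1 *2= -2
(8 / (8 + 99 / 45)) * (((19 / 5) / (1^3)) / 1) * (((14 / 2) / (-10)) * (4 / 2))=-1064 / 255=-4.17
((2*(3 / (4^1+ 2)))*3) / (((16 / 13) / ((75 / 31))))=2925 / 496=5.90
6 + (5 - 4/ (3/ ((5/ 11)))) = 343/ 33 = 10.39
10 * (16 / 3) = 160 / 3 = 53.33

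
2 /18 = 1 /9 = 0.11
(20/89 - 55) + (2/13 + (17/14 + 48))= -87585/16198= -5.41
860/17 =50.59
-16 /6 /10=-4 /15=-0.27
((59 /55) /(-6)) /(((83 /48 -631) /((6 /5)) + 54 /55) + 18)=2832 /8005703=0.00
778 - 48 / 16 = 775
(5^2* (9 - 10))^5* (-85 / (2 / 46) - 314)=22158203125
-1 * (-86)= 86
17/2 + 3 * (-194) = -1147/2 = -573.50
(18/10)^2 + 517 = 13006/25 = 520.24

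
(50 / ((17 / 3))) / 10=15 / 17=0.88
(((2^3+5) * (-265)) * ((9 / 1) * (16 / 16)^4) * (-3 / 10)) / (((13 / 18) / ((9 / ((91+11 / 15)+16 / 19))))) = 1252.07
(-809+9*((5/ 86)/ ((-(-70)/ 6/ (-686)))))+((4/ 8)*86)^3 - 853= 77814.23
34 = 34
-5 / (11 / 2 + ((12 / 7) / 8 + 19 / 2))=-70 / 213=-0.33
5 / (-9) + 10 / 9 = 5 / 9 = 0.56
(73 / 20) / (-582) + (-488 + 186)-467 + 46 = -8415793 / 11640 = -723.01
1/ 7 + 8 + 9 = 120/ 7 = 17.14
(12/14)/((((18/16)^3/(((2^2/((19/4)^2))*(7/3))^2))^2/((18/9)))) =6034119813234688/243695566603946187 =0.02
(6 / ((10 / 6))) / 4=0.90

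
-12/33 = -4/11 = -0.36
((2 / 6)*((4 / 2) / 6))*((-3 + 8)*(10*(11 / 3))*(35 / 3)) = 19250 / 81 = 237.65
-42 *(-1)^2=-42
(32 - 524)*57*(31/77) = -869364/77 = -11290.44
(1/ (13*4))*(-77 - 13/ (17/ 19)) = -389/ 221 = -1.76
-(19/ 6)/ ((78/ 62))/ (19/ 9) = -31/ 26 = -1.19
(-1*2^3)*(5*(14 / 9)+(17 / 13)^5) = -310153784 / 3341637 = -92.81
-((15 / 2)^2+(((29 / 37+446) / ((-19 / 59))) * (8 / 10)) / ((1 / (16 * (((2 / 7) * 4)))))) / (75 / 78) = 25895189671 / 1230250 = 21048.72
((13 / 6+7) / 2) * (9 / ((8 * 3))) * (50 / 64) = 1375 / 1024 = 1.34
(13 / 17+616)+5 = 10570 / 17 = 621.76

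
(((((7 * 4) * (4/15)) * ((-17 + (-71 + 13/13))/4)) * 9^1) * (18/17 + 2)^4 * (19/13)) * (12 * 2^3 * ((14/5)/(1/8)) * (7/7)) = -839675376304128/2088025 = -402138564.58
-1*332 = -332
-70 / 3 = -23.33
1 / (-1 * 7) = -1 / 7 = -0.14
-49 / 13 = -3.77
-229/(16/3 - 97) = 687/275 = 2.50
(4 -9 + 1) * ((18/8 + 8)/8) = -5.12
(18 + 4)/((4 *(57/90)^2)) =4950/361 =13.71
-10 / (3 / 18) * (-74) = 4440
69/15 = 23/5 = 4.60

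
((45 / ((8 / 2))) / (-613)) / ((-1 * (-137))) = -45 / 335924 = -0.00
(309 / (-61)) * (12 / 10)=-1854 / 305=-6.08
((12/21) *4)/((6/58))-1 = 443/21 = 21.10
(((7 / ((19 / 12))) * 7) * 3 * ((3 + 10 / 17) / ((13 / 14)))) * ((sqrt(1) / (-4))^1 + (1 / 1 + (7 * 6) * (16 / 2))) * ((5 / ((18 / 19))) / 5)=127526.16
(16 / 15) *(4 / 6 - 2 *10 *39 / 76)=-8752 / 855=-10.24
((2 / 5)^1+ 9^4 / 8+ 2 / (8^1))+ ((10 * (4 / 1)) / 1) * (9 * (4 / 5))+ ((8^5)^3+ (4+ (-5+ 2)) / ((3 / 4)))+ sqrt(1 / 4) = 4222124650793113 / 120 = 35184372089942.61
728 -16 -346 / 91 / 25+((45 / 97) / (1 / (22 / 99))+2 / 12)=712.12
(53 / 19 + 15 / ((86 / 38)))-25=-12731 / 817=-15.58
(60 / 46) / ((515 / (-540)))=-3240 / 2369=-1.37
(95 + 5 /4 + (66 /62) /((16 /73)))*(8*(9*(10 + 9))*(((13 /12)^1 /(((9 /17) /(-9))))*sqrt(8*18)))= -1895180859 /62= -30567433.21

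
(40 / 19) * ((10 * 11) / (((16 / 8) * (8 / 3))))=43.42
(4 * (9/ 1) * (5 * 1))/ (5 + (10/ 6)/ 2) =216/ 7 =30.86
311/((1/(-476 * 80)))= -11842880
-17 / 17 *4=-4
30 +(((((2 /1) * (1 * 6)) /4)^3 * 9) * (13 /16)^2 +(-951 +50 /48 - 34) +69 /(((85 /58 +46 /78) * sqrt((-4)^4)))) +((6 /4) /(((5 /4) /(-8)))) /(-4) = -14086105651 /17852160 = -789.04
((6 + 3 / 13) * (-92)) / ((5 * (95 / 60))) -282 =-437694 / 1235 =-354.41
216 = 216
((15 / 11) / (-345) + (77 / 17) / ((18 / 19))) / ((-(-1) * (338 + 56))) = 369833 / 30502692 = 0.01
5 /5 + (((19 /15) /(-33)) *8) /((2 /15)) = -43 /33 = -1.30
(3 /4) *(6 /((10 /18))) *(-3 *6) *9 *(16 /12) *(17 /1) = -148716 /5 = -29743.20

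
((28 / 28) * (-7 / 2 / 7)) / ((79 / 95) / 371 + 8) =-35245 / 564078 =-0.06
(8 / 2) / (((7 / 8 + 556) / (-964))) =-30848 / 4455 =-6.92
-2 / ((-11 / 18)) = 36 / 11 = 3.27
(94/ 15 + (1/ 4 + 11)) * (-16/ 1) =-4204/ 15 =-280.27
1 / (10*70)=1 / 700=0.00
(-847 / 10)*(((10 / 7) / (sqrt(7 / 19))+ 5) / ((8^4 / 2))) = -847 / 4096 - 121*sqrt(133) / 14336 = -0.30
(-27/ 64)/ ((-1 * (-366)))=-9/ 7808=-0.00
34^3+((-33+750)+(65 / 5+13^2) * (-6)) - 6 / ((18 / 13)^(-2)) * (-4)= 6586777 / 169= 38975.01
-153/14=-10.93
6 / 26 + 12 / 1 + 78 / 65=13.43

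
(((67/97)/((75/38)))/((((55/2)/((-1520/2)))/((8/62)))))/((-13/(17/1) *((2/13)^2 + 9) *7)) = 684201856/26482273125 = 0.03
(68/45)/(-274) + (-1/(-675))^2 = -344113/62420625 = -0.01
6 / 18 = 1 / 3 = 0.33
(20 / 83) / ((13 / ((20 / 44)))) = 100 / 11869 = 0.01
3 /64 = 0.05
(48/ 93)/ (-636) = -4/ 4929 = -0.00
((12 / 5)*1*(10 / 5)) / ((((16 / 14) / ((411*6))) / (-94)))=-4867884 / 5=-973576.80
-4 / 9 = -0.44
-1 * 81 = -81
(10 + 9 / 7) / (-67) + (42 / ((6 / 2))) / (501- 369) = -1931 / 30954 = -0.06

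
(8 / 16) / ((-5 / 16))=-8 / 5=-1.60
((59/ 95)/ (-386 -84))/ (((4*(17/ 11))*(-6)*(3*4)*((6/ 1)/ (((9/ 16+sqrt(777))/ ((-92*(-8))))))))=649/ 1716205977600+649*sqrt(777)/ 965365862400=0.00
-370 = -370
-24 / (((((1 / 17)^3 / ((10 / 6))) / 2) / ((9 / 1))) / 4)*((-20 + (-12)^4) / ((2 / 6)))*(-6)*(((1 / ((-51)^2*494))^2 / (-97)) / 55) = -662912 / 1106642251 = -0.00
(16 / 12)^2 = 1.78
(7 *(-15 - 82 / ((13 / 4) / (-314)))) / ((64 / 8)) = 719579 / 104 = 6919.03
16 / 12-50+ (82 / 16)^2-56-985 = -204173 / 192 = -1063.40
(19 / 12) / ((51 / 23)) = 437 / 612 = 0.71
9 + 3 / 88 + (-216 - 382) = -51829 / 88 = -588.97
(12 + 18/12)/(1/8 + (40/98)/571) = 3021732/28139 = 107.39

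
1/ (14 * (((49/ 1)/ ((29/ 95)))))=29/ 65170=0.00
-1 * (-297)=297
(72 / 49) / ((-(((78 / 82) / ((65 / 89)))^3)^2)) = -593763030125000 / 1972518743824209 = -0.30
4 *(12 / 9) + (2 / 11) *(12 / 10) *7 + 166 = 28522 / 165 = 172.86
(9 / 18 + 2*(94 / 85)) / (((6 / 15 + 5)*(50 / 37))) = 17057 / 45900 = 0.37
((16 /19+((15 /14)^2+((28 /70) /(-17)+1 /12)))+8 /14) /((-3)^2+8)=622309 /4035885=0.15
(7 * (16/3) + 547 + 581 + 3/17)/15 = 59441/765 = 77.70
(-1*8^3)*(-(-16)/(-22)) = 4096/11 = 372.36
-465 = -465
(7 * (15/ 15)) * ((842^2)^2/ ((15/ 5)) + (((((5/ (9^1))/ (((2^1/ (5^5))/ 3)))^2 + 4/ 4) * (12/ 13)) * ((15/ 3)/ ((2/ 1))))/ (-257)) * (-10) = -117550024452719845/ 10023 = -11728027980915.88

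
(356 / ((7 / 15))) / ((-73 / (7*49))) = -261660 / 73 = -3584.38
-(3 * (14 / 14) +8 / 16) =-7 / 2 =-3.50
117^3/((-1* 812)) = -1601613/812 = -1972.43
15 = 15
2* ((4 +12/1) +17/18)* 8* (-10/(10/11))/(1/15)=-134200/3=-44733.33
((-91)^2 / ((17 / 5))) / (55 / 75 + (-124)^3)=-621075 / 486188933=-0.00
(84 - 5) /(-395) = -1 /5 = -0.20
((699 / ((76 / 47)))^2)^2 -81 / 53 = 61741333371009046437 / 1768195328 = 34917710952.69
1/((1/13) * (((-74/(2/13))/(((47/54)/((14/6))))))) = -47/4662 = -0.01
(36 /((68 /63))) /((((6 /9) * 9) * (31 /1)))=189 /1054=0.18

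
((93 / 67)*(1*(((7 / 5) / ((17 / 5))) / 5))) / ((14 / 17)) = 93 / 670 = 0.14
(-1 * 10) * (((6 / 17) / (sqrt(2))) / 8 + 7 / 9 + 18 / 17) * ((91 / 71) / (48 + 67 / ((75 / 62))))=-3196375 / 14038617 -102375 * sqrt(2) / 37436312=-0.23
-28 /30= -14 /15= -0.93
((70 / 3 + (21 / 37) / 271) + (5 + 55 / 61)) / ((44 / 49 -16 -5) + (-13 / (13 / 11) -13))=-2628766357 / 3965307501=-0.66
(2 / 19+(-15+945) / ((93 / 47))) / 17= 8932 / 323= 27.65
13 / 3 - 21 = -50 / 3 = -16.67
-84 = -84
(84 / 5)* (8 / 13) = 672 / 65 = 10.34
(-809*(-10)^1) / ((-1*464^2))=-4045 / 107648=-0.04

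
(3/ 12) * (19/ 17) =19/ 68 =0.28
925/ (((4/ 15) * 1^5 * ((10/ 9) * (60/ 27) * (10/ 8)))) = 8991/ 8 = 1123.88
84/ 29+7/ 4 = 539/ 116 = 4.65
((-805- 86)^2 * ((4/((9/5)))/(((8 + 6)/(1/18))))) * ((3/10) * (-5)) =-147015/14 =-10501.07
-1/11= -0.09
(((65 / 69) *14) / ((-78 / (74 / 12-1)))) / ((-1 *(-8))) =-1085 / 9936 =-0.11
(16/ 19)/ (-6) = -8/ 57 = -0.14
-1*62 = -62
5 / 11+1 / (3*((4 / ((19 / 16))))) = 1169 / 2112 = 0.55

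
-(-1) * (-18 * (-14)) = 252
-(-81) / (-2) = -81 / 2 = -40.50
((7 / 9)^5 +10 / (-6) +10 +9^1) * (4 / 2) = 2080646 / 59049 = 35.24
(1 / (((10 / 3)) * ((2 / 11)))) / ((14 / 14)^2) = 33 / 20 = 1.65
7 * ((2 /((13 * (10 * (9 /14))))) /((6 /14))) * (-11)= -7546 /1755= -4.30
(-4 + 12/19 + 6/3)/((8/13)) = -169/76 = -2.22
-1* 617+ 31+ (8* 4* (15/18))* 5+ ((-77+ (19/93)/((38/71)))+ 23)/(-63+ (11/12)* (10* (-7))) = -32090855/70959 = -452.25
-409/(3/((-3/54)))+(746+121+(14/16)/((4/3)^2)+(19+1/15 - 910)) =-274183/17280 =-15.87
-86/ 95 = -0.91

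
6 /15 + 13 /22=109 /110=0.99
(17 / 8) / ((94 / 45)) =1.02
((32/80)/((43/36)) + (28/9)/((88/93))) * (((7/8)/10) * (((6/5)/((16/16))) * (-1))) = -359849/946000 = -0.38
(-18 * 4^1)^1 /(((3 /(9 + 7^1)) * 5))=-384 /5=-76.80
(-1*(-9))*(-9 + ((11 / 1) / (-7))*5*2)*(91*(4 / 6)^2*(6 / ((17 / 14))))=-755664 / 17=-44450.82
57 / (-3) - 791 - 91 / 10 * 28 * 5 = -2084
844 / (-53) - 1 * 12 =-1480 / 53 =-27.92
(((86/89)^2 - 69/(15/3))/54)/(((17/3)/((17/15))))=-509569/10693350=-0.05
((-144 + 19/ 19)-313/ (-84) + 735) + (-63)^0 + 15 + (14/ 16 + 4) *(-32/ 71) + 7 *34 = 5054663/ 5964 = 847.53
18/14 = 9/7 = 1.29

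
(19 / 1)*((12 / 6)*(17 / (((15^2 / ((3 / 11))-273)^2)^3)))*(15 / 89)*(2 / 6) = 1615 / 1258909402950402048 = 0.00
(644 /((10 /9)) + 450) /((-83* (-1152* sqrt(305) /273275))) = 1563133* sqrt(305) /162016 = 168.50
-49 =-49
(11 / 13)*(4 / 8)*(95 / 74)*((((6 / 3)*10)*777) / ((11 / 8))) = 79800 / 13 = 6138.46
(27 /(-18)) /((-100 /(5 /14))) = 3 /560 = 0.01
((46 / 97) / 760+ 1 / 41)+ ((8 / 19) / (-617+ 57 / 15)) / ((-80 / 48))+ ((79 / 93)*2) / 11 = 7479116801 / 41579773620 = 0.18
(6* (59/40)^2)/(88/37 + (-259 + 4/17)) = -6568647/129013600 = -0.05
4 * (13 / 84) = 13 / 21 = 0.62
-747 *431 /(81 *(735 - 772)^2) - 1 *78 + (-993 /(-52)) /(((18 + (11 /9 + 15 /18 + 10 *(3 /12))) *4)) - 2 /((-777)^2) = -97951552091 /1213897776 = -80.69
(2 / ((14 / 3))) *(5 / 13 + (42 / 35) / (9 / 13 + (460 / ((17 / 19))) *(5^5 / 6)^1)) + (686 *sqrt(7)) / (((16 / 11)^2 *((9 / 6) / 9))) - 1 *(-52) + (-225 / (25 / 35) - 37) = -24219763245183 / 80776927595 + 124509 *sqrt(7) / 64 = 4847.35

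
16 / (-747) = -16 / 747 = -0.02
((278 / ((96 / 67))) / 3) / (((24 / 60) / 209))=9732085 / 288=33791.96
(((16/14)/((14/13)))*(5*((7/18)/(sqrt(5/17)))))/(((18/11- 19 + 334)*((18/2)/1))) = 286*sqrt(85)/1974861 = 0.00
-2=-2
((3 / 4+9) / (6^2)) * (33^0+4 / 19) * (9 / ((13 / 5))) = 345 / 304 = 1.13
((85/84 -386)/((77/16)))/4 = -32339/1617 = -20.00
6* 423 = 2538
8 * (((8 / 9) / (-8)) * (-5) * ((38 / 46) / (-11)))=-760 / 2277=-0.33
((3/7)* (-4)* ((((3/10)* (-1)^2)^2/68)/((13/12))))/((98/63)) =-729/541450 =-0.00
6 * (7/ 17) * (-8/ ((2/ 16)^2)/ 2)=-10752/ 17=-632.47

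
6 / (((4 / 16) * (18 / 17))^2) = 85.63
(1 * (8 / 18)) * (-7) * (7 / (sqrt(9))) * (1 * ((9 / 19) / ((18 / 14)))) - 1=-1885 / 513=-3.67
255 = 255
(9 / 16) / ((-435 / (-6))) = 9 / 1160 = 0.01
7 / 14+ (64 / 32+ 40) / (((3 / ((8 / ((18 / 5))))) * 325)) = 697 / 1170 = 0.60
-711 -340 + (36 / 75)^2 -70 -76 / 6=-2125193 / 1875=-1133.44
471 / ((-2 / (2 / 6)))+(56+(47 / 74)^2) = -22.10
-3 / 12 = -1 / 4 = -0.25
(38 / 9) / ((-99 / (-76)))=2888 / 891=3.24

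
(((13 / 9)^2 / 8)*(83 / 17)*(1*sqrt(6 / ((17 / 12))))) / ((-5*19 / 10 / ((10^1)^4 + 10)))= -2761.17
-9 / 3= -3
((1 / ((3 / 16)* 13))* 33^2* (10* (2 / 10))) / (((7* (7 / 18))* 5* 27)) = 7744 / 3185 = 2.43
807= 807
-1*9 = -9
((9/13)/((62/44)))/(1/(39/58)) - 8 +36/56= -88439/12586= -7.03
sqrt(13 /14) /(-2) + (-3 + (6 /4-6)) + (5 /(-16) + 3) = -77 /16-sqrt(182) /28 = -5.29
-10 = -10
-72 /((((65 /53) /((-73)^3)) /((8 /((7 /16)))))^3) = 14049522536555183531080.85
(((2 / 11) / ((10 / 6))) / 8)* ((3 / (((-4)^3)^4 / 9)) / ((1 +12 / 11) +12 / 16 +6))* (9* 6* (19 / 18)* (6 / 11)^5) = 1121931 / 164230172508160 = 0.00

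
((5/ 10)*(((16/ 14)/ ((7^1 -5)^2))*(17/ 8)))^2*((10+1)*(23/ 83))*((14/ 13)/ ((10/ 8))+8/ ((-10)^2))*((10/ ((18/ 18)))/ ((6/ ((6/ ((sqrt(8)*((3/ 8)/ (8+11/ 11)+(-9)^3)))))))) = -0.00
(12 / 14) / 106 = 3 / 371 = 0.01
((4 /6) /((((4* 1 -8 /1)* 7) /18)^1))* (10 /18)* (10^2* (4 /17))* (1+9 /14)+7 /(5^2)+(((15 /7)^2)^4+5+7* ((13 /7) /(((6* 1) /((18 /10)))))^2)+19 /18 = 39150902844793 /88201455300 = 443.88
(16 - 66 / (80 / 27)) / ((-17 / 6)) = 753 / 340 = 2.21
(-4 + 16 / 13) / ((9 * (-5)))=4 / 65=0.06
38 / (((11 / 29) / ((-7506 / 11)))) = -8271612 / 121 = -68360.43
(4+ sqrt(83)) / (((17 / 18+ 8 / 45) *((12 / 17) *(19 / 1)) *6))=85 / 1919+ 85 *sqrt(83) / 7676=0.15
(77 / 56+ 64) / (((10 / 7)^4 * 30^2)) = 0.02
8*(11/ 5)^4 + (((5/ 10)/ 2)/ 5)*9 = 187.85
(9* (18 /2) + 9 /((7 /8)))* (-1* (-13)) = 8307 /7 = 1186.71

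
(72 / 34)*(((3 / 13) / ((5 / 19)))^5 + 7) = 314054151552 / 19724940625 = 15.92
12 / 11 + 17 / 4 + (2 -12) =-205 / 44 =-4.66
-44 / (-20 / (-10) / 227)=-4994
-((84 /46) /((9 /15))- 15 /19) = -985 /437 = -2.25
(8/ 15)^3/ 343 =512/ 1157625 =0.00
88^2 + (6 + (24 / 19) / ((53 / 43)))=7805282 / 1007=7751.02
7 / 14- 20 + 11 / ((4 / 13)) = 65 / 4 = 16.25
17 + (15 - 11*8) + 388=332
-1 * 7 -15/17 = -134/17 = -7.88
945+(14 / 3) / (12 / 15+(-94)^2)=8947265 / 9468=945.00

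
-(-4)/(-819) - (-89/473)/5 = 63431/1936935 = 0.03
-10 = -10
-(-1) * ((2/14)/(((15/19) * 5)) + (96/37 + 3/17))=927026/330225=2.81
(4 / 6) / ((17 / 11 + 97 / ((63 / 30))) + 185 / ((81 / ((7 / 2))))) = 0.01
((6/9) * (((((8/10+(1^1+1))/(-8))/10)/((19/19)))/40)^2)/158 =0.00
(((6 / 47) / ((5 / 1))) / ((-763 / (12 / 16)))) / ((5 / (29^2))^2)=-6365529 / 8965250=-0.71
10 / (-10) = -1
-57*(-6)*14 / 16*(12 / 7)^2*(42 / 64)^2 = 96957 / 256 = 378.74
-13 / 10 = -1.30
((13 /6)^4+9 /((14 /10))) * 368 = 5939681 /567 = 10475.63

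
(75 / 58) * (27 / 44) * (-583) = -107325 / 232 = -462.61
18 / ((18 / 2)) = 2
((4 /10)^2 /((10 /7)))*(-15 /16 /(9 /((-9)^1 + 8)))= 7 /600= 0.01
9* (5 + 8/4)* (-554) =-34902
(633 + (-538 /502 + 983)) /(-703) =-405347 /176453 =-2.30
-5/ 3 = -1.67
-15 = -15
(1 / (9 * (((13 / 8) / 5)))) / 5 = 0.07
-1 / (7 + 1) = -1 / 8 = -0.12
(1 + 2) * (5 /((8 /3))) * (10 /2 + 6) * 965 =477675 /8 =59709.38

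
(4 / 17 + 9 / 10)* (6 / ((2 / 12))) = 3474 / 85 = 40.87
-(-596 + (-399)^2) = -158605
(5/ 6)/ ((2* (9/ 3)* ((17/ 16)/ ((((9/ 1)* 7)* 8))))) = 1120/ 17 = 65.88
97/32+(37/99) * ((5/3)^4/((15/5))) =3073529/769824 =3.99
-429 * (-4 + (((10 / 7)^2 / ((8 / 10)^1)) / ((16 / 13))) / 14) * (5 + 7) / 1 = 19829.84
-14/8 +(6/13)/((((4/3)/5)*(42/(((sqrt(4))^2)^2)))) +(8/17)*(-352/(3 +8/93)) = -13894885/253708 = -54.77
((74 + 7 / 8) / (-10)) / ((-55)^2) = -599 / 242000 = -0.00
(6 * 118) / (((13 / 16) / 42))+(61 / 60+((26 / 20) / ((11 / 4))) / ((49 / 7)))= 2198150237 / 60060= 36599.24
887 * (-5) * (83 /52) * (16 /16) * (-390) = 2760787.50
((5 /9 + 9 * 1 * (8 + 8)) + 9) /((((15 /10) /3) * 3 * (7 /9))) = 2764 /21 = 131.62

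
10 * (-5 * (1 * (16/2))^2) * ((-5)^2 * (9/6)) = -120000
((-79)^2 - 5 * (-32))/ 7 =6401/ 7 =914.43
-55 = -55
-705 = -705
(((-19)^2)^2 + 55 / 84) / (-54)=-10947019 / 4536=-2413.36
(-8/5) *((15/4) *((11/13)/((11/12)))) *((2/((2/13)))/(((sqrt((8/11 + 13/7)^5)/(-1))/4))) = 1707552 *sqrt(15323)/7880599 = 26.82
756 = 756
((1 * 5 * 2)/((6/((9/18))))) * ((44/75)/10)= 11/225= 0.05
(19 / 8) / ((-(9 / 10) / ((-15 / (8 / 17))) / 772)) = 1558475 / 24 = 64936.46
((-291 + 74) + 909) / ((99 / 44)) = 2768 / 9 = 307.56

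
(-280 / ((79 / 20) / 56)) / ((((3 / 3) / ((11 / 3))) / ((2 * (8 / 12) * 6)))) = -27596800 / 237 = -116442.19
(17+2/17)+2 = 325/17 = 19.12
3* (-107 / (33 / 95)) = -10165 / 11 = -924.09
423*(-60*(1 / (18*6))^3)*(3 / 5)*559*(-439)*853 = 9838371491 / 3888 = 2530445.34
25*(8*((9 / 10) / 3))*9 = 540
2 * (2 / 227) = 4 / 227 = 0.02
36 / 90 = 2 / 5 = 0.40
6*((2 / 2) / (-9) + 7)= 124 / 3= 41.33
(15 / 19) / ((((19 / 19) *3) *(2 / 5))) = 25 / 38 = 0.66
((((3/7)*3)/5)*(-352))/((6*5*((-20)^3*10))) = 33/875000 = 0.00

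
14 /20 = 7 /10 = 0.70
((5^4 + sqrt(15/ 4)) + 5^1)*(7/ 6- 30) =-18165- 173*sqrt(15)/ 12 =-18220.84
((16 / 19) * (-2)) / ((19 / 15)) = -480 / 361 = -1.33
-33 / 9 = -11 / 3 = -3.67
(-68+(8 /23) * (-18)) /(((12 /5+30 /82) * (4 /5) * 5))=-6.71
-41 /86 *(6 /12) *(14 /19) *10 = -1435 /817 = -1.76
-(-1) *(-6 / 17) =-6 / 17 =-0.35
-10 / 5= -2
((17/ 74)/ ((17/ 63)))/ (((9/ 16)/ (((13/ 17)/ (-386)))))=-364/ 121397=-0.00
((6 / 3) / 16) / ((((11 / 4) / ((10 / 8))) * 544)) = 5 / 47872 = 0.00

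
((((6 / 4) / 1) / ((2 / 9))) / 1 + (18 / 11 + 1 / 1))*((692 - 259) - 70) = 13629 / 4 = 3407.25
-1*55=-55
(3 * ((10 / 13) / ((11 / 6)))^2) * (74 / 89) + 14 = 14.44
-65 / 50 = -13 / 10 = -1.30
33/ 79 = 0.42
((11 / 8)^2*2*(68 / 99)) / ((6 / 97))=18139 / 432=41.99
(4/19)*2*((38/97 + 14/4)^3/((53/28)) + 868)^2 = 340401.11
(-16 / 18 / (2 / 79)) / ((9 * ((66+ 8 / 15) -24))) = -790 / 8613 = -0.09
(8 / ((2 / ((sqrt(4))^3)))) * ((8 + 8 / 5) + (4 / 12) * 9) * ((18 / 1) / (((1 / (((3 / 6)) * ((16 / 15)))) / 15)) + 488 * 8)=8160768 / 5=1632153.60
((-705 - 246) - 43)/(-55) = 994/55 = 18.07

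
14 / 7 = 2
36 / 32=9 / 8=1.12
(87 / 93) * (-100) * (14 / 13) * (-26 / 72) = 10150 / 279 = 36.38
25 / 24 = 1.04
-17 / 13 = -1.31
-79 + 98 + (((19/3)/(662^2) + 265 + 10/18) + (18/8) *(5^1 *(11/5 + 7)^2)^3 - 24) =84079217280314761/493024500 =170537604.68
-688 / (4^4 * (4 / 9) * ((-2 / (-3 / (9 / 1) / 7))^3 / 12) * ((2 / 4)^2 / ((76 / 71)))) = -817 / 194824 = -0.00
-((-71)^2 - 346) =-4695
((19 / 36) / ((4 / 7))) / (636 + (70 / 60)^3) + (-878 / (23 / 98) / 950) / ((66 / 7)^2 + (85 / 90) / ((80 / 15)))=-53915408007069 / 1260865185291350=-0.04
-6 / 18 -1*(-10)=29 / 3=9.67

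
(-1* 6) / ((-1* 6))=1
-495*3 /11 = -135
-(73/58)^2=-1.58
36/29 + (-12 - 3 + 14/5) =-1589/145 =-10.96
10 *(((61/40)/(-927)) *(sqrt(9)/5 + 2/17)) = -0.01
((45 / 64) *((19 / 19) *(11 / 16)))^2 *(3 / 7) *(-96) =-2205225 / 229376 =-9.61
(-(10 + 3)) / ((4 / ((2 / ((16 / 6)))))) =-39 / 16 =-2.44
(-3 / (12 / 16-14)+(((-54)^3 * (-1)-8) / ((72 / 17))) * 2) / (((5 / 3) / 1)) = 35467072 / 795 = 44612.67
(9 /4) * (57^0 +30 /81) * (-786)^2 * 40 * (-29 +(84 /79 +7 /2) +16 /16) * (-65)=9169858506900 /79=116074158315.19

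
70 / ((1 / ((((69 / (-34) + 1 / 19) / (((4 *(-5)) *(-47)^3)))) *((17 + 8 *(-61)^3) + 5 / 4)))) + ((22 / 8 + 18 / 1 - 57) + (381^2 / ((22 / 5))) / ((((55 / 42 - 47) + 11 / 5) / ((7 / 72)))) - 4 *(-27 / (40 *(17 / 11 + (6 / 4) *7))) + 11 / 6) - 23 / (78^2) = 1418643030192976568809 / 108634385962196780400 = 13.06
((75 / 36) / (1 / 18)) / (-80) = -15 / 32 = -0.47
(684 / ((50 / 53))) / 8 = 9063 / 100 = 90.63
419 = 419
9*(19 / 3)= 57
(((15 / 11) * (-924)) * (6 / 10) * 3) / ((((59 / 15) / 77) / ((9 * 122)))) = -2876254920 / 59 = -48750083.39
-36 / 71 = -0.51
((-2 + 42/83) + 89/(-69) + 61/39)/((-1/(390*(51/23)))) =46313100/43907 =1054.80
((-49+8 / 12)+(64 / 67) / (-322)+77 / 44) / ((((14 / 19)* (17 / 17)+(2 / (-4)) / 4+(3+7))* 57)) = -12060634 / 156594879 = -0.08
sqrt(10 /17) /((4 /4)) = sqrt(170) /17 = 0.77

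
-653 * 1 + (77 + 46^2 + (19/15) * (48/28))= 53976/35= 1542.17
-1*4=-4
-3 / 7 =-0.43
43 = 43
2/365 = 0.01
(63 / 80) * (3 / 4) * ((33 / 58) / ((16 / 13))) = 0.27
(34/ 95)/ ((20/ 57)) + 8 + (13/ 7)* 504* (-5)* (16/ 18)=-207549/ 50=-4150.98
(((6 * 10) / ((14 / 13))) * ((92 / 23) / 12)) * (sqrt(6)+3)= 130 * sqrt(6) / 7+390 / 7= 101.20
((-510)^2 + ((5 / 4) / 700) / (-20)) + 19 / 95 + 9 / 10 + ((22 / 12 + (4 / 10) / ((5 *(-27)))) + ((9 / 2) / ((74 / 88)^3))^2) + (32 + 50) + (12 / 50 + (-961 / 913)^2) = 260243.55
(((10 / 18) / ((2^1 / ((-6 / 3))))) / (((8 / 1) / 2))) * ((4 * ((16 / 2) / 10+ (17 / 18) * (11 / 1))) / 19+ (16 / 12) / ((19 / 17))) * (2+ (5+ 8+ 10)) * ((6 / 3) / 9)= -37925 / 13851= -2.74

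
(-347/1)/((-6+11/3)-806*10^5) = 1041/241800007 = 0.00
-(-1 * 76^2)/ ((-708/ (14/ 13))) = -20216/ 2301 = -8.79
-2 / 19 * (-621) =1242 / 19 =65.37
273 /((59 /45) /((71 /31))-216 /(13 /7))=-11339055 /4807063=-2.36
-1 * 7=-7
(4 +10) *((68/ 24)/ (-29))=-119/ 87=-1.37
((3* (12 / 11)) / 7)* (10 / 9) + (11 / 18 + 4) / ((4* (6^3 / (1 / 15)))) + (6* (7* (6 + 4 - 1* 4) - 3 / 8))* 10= 44870831191 / 17962560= 2498.02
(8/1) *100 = 800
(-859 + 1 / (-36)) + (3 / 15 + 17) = -151529 / 180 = -841.83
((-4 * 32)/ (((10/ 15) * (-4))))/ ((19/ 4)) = 192/ 19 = 10.11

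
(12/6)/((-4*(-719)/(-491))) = -491/1438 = -0.34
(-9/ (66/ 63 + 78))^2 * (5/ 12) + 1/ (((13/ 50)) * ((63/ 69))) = 2538402611/ 601823040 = 4.22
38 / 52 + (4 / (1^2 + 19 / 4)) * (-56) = -22859 / 598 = -38.23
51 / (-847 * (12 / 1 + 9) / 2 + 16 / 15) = -1530 / 266773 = -0.01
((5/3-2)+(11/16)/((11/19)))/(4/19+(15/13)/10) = 10127/3864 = 2.62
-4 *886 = -3544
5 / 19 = 0.26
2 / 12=1 / 6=0.17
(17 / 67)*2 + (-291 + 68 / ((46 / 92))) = -10351 / 67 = -154.49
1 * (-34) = -34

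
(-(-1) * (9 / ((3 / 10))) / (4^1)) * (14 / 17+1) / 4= 465 / 136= 3.42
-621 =-621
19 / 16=1.19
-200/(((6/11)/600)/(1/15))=-44000/3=-14666.67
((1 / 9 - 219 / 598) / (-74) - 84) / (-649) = 33453139 / 258475932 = 0.13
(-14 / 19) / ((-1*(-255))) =-14 / 4845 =-0.00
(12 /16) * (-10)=-15 /2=-7.50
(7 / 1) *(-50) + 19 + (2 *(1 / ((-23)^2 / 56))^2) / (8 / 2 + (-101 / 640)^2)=-152703007446771 / 461346152441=-330.99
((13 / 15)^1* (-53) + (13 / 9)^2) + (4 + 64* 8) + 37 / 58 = 11105861 / 23490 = 472.79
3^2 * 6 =54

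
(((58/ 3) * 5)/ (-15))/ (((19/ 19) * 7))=-58/ 63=-0.92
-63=-63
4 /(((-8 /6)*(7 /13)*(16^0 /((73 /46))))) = -2847 /322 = -8.84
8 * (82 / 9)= 72.89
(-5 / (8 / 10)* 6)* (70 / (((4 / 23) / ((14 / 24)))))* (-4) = 140875 / 4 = 35218.75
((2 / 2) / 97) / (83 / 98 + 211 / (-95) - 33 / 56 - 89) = -37240 / 328585269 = -0.00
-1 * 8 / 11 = -8 / 11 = -0.73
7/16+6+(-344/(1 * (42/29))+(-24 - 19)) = -92093/336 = -274.09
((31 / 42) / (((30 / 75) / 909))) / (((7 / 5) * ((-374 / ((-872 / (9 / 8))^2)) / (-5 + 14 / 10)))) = 190460984320 / 27489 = 6928625.43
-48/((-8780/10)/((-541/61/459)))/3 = -4328/12291561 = -0.00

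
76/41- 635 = -633.15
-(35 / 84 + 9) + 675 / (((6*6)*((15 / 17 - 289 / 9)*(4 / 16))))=-338807 / 28668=-11.82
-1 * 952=-952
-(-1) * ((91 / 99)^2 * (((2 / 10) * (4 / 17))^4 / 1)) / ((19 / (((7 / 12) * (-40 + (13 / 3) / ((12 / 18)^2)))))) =-0.00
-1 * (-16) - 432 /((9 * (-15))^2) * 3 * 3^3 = 352 /25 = 14.08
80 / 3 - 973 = -2839 / 3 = -946.33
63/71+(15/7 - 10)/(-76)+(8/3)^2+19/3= 14.44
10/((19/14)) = 140/19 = 7.37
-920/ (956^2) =-115/ 114242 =-0.00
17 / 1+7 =24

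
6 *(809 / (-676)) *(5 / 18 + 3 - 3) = -1.99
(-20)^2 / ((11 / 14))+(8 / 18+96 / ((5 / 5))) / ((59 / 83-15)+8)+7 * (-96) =-4605650 / 25839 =-178.24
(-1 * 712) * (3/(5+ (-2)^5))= 712/9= 79.11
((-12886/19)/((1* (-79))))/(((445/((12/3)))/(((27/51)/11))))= 27288/7347395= 0.00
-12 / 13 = -0.92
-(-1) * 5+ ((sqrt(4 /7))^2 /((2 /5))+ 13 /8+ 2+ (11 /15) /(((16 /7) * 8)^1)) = 135659 /13440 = 10.09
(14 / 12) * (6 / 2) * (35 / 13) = 245 / 26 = 9.42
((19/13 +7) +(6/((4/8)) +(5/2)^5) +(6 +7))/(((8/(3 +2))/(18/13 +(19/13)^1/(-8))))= 34090625/346112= 98.50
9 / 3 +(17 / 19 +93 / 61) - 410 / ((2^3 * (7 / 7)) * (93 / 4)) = 346538 / 107787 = 3.22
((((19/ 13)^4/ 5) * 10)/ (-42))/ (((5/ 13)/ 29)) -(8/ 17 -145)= 502544792/ 3921645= 128.15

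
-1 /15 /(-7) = 1 /105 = 0.01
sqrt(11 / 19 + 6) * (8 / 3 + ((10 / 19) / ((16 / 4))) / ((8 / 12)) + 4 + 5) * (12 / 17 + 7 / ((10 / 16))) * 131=89651815 * sqrt(95) / 18411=47461.72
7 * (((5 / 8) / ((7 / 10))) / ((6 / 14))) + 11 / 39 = 14.87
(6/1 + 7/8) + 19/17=1087/136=7.99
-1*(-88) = 88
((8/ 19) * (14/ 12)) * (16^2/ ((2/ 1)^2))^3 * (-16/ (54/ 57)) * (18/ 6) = -58720256/ 9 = -6524472.89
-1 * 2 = -2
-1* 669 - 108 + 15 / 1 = -762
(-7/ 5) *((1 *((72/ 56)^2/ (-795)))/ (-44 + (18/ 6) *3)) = -27/ 324625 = -0.00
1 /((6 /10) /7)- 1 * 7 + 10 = 44 /3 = 14.67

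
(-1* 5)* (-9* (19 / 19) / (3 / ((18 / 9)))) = 30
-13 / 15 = -0.87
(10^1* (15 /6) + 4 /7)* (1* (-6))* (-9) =9666 /7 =1380.86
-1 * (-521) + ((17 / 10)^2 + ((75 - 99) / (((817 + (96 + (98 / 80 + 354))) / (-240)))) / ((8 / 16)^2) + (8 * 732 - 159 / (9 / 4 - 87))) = 6399.93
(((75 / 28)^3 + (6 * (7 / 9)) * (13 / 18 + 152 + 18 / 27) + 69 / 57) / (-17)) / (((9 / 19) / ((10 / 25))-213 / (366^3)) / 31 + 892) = -3431746155713969 / 70684812576884184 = -0.05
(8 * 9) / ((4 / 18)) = 324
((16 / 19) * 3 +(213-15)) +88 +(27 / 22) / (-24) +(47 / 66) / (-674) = 975268699 / 3380784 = 288.47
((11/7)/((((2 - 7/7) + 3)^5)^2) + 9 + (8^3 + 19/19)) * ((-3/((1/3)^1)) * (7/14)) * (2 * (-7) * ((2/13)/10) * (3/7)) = 20690082261/95420416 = 216.83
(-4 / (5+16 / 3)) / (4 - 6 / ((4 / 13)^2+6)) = -6180 / 48143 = -0.13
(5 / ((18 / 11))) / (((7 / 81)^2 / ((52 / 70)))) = 104247 / 343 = 303.93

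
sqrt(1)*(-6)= -6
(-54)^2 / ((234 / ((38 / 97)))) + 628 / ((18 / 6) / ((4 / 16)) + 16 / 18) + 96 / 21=14892427 / 255983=58.18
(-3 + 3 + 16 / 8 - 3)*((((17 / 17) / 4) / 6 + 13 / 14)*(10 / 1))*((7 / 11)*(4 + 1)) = -4075 / 132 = -30.87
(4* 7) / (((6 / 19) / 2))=532 / 3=177.33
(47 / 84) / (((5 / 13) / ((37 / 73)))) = 22607 / 30660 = 0.74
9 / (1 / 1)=9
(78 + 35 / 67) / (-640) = -5261 / 42880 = -0.12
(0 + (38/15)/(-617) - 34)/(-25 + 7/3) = 78677/52445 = 1.50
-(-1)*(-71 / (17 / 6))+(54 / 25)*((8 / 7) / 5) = -365406 / 14875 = -24.57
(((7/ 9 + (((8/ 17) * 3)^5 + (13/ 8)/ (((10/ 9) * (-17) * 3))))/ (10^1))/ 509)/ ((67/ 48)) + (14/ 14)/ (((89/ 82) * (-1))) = -595004612727019/ 646425466667850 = -0.92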